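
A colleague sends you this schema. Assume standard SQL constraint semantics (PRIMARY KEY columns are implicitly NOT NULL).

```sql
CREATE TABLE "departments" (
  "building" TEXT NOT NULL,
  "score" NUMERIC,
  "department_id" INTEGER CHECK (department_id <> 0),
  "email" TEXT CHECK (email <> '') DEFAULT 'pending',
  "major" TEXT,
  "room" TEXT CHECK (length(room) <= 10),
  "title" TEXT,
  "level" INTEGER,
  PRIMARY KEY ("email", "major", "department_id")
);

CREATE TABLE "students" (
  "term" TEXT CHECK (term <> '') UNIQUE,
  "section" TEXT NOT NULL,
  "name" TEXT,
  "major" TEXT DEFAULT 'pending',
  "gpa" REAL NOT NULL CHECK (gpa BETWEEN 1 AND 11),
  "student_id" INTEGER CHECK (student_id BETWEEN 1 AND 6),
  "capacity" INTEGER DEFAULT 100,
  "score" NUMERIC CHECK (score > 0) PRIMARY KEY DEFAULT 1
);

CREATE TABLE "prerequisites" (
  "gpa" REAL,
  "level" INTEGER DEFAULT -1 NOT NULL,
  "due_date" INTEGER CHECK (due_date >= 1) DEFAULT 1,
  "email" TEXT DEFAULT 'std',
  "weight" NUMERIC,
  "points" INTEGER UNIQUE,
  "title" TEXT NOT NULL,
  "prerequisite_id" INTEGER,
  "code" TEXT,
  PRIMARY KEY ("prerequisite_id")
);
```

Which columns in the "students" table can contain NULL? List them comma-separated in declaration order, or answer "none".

- term: CHECK does not forbid NULL (a CHECK constraint passes when its expression is NULL) → nullable.
- section: declared NOT NULL → not nullable.
- name: no NOT NULL constraint applies → nullable.
- major: DEFAULT only fills an omitted column; an explicit NULL is still allowed → nullable.
- gpa: declared NOT NULL → not nullable.
- student_id: CHECK does not forbid NULL (a CHECK constraint passes when its expression is NULL) → nullable.
- capacity: DEFAULT only fills an omitted column; an explicit NULL is still allowed → nullable.
- score: part of the PRIMARY KEY, which implies NOT NULL → not nullable.

term, name, major, student_id, capacity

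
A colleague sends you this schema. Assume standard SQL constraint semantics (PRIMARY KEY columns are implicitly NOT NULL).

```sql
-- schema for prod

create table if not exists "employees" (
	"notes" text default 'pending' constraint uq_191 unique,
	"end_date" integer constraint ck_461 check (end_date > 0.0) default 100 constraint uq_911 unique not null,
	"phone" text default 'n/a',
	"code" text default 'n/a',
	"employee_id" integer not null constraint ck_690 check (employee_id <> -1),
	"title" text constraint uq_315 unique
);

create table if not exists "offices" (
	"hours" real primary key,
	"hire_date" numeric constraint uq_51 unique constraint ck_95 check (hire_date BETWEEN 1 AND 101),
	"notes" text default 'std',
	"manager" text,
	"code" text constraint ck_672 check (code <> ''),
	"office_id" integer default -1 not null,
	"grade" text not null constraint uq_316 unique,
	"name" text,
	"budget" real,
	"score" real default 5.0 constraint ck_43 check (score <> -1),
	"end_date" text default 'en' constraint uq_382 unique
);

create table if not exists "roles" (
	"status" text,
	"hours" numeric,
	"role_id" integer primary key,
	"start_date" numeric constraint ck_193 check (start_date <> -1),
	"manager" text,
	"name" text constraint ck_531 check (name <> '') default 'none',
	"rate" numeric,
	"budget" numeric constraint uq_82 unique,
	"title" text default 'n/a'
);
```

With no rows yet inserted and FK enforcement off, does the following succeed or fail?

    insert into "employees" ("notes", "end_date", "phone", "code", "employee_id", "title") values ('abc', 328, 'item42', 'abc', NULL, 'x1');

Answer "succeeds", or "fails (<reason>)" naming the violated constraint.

fails (NOT NULL on employee_id)

employee_id is explicitly set to NULL, but employee_id is declared NOT NULL.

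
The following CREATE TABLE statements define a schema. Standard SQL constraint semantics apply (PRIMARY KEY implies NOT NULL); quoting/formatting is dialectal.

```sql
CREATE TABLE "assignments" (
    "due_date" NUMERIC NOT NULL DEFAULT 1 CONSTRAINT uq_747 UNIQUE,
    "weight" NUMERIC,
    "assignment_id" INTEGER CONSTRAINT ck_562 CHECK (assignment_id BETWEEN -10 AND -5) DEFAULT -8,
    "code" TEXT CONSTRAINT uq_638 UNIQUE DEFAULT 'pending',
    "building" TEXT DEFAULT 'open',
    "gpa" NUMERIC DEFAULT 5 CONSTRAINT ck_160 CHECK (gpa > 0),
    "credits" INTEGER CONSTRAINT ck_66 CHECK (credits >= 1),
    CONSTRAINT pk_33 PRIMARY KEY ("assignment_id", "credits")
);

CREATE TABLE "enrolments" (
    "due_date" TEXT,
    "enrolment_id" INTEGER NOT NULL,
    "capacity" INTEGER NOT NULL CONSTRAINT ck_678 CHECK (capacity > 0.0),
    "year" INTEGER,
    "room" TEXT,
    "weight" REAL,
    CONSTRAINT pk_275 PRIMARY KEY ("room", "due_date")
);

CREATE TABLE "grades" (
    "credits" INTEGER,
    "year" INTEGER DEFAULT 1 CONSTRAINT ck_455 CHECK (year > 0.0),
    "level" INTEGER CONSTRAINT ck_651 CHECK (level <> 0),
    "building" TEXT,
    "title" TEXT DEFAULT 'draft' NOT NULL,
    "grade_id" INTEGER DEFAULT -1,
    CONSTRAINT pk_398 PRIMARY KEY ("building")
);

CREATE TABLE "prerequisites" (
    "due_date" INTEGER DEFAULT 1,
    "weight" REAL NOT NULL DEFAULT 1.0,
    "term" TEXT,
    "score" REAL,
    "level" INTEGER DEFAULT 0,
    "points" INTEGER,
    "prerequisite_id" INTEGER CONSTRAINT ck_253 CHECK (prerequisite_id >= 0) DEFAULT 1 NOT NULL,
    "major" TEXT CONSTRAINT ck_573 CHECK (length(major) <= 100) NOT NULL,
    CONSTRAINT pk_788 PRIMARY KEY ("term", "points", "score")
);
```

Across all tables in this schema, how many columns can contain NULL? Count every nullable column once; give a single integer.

12

assignments: 4 nullable (weight, code, building, gpa — PK (assignment_id, credits) and explicit NOT NULL columns excluded).
enrolments: 2 nullable (year, weight — PK (room, due_date) and explicit NOT NULL columns excluded).
grades: 4 nullable (credits, year, level, grade_id — PK (building) and explicit NOT NULL columns excluded).
prerequisites: 2 nullable (due_date, level — PK (term, points, score) and explicit NOT NULL columns excluded).
Total: 4 + 2 + 4 + 2 = 12.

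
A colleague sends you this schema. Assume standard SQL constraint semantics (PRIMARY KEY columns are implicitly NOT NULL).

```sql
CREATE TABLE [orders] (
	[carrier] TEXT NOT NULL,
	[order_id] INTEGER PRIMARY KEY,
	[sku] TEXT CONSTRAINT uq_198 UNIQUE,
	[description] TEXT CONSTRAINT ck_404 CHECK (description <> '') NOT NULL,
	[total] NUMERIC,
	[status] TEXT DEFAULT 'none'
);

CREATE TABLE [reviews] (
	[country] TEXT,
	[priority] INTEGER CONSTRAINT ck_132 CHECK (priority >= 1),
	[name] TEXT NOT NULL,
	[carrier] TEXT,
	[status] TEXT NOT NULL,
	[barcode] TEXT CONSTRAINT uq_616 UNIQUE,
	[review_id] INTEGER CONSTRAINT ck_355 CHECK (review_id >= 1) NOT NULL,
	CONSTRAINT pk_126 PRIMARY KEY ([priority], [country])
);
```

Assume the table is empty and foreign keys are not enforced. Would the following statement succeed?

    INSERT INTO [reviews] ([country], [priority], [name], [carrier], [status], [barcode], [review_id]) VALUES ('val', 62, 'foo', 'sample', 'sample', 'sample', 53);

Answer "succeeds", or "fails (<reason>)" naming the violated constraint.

NOT NULL columns: country is supplied; name is supplied; priority is supplied; review_id is supplied; status is supplied.
CHECK constraints: 62 satisfies (priority >= 1); 53 satisfies (review_id >= 1).
No constraint is violated.

succeeds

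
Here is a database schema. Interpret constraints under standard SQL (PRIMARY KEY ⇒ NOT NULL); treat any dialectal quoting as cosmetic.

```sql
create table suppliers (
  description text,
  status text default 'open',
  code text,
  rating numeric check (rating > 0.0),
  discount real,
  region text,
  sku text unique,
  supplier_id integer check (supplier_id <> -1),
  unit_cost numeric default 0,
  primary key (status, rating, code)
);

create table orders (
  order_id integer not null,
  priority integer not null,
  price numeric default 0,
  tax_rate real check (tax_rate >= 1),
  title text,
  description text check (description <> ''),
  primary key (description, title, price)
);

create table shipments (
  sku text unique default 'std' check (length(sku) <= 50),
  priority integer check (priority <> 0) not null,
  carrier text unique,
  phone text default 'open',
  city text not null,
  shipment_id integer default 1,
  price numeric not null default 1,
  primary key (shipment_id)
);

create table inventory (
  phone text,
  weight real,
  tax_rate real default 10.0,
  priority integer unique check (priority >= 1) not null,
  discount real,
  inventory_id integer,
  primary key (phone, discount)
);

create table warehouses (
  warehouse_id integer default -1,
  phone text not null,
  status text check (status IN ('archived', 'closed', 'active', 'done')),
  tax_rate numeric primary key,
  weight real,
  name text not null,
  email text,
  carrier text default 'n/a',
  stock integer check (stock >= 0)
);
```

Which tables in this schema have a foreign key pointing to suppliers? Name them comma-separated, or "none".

none

No REFERENCES clause anywhere in the schema names suppliers.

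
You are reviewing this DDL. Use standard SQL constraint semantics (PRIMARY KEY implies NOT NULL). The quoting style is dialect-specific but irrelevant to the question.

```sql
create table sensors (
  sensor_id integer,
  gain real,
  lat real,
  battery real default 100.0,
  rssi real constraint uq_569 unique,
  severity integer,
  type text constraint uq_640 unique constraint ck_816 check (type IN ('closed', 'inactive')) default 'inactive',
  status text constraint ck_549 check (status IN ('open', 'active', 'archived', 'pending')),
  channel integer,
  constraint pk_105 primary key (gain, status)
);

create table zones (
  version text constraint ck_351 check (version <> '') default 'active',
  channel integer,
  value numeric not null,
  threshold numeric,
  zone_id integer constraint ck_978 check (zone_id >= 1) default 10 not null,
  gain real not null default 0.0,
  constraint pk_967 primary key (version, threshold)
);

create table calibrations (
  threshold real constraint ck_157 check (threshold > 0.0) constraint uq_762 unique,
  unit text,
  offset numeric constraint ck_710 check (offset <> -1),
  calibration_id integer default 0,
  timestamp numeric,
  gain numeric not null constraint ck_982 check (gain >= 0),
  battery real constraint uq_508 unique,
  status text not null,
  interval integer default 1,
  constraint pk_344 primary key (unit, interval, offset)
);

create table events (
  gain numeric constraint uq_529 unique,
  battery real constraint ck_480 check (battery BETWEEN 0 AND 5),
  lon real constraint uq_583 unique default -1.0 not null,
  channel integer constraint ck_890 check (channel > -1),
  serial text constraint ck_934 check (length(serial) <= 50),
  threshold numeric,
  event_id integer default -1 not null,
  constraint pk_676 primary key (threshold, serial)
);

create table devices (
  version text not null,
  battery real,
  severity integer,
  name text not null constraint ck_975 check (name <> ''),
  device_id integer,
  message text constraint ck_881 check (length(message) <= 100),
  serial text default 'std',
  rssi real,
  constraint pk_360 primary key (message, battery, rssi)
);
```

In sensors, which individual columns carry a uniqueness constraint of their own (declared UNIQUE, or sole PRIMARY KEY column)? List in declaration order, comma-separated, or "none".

- sensor_id: no UNIQUE or single-column PK constraint.
- gain: part of a composite PRIMARY KEY — only the tuple is unique, not this column on its own.
- lat: no UNIQUE or single-column PK constraint.
- battery: no UNIQUE or single-column PK constraint.
- rssi: declared UNIQUE → unique.
- severity: no UNIQUE or single-column PK constraint.
- type: declared UNIQUE → unique.
- status: part of a composite PRIMARY KEY — only the tuple is unique, not this column on its own.
- channel: no UNIQUE or single-column PK constraint.

rssi, type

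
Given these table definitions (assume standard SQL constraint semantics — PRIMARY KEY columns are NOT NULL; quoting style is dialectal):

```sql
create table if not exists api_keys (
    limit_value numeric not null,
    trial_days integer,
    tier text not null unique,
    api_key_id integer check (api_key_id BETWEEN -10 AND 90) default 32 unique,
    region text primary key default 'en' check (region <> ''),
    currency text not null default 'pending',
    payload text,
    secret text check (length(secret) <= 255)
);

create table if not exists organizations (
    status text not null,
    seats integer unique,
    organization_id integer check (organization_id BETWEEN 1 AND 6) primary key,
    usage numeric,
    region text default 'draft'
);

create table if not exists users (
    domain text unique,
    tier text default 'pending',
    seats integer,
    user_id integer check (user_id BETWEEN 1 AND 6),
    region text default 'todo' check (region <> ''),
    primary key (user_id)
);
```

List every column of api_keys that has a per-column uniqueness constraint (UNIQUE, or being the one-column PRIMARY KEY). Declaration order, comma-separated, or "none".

tier, api_key_id, region

- limit_value: no UNIQUE or single-column PK constraint.
- trial_days: no UNIQUE or single-column PK constraint.
- tier: declared UNIQUE → unique.
- api_key_id: declared UNIQUE → unique.
- region: single-column PRIMARY KEY → unique.
- currency: no UNIQUE or single-column PK constraint.
- payload: no UNIQUE or single-column PK constraint.
- secret: no UNIQUE or single-column PK constraint.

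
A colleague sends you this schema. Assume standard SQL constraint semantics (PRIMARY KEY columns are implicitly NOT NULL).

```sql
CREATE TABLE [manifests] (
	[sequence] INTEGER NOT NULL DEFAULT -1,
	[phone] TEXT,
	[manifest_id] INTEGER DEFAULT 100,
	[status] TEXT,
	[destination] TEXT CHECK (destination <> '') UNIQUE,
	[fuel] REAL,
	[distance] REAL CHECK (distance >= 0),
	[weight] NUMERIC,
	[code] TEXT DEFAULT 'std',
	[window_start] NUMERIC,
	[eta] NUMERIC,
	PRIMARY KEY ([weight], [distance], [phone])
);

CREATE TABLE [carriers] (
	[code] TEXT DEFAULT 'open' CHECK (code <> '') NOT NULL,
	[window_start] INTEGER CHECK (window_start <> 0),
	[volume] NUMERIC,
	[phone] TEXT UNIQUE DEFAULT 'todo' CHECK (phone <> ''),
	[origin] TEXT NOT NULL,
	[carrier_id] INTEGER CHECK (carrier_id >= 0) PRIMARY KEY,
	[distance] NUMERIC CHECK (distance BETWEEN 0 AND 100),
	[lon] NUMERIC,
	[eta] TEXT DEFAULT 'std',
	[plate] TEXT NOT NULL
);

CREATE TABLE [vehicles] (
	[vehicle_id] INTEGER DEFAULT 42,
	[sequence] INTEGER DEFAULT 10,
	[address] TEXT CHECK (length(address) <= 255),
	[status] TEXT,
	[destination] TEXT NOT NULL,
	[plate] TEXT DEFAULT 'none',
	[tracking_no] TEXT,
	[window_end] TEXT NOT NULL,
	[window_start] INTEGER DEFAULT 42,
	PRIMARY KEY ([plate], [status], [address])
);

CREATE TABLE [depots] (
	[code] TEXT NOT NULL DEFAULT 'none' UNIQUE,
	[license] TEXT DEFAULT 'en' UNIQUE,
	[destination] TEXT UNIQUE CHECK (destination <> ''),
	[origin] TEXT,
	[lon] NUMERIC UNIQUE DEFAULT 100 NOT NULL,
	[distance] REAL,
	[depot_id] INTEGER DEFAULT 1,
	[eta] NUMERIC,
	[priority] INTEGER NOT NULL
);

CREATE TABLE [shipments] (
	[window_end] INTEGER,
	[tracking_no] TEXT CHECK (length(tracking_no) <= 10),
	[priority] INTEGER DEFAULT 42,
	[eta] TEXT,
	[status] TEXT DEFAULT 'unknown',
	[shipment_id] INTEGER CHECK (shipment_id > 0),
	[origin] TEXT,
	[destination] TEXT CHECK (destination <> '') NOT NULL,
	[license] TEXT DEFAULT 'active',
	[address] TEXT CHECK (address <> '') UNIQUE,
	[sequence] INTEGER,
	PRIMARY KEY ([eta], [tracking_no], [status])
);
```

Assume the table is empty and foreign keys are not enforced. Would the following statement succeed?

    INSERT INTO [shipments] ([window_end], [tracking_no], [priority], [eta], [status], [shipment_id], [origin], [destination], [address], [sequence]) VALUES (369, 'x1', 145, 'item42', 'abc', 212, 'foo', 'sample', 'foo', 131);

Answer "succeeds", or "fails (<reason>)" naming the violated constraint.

succeeds

NOT NULL columns: destination is supplied; eta is supplied; status is supplied; tracking_no is supplied.
CHECK constraints: 'x1' satisfies (length(tracking_no) <= 10); 212 satisfies (shipment_id > 0); 'sample' satisfies (destination <> ''); 'foo' satisfies (address <> '').
No constraint is violated.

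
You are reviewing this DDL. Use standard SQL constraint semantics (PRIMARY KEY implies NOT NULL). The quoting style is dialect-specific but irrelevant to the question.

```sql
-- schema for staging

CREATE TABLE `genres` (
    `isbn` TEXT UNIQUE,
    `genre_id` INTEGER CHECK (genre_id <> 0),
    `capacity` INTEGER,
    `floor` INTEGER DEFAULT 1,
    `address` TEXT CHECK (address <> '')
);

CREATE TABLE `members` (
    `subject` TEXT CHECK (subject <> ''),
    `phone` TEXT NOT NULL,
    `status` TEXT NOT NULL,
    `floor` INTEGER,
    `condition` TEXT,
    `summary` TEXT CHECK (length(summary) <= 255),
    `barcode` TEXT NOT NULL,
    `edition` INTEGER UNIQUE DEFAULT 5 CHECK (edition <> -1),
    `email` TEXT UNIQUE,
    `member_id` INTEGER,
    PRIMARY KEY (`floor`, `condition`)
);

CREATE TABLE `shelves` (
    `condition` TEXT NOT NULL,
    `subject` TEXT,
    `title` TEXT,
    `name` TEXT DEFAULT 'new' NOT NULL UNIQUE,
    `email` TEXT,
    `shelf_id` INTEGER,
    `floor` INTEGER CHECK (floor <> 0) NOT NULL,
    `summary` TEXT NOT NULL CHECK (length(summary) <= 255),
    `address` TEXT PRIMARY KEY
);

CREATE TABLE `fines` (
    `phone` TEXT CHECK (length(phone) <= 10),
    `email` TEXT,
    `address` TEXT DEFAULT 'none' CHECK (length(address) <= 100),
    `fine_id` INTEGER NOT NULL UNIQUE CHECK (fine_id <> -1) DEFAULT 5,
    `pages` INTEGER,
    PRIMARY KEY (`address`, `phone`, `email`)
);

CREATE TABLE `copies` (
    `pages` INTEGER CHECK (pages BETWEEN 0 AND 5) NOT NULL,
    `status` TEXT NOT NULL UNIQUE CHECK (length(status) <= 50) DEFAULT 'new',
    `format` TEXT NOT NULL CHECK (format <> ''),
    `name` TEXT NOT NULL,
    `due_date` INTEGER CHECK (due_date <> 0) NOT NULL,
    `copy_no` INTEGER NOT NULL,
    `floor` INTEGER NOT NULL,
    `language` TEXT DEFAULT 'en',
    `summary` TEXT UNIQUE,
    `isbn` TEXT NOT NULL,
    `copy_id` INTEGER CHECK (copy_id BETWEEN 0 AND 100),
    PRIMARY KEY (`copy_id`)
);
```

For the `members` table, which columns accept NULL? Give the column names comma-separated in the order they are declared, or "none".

- subject: CHECK does not forbid NULL (a CHECK constraint passes when its expression is NULL) → nullable.
- phone: declared NOT NULL → not nullable.
- status: declared NOT NULL → not nullable.
- floor: part of the PRIMARY KEY, which implies NOT NULL → not nullable.
- condition: part of the PRIMARY KEY, which implies NOT NULL → not nullable.
- summary: CHECK does not forbid NULL (a CHECK constraint passes when its expression is NULL) → nullable.
- barcode: declared NOT NULL → not nullable.
- edition: CHECK does not forbid NULL (a CHECK constraint passes when its expression is NULL) → nullable.
- email: UNIQUE does not imply NOT NULL → nullable.
- member_id: no NOT NULL constraint applies → nullable.

subject, summary, edition, email, member_id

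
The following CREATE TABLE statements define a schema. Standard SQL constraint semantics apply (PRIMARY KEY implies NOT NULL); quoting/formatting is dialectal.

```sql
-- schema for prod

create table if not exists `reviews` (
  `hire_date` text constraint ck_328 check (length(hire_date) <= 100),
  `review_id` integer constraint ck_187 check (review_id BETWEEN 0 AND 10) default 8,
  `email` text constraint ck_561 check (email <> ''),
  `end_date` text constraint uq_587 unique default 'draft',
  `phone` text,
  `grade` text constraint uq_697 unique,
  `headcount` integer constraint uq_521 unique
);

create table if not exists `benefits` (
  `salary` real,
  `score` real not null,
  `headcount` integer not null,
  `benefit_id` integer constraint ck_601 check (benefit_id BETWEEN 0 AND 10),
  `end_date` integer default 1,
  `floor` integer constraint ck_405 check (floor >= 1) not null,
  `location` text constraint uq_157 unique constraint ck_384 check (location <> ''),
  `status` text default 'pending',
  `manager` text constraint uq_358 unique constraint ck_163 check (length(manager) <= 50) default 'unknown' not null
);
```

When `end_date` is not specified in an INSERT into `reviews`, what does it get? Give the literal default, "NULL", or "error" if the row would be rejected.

'draft'

end_date has an explicit DEFAULT 'draft'.
When the column is omitted from an INSERT, that default is used.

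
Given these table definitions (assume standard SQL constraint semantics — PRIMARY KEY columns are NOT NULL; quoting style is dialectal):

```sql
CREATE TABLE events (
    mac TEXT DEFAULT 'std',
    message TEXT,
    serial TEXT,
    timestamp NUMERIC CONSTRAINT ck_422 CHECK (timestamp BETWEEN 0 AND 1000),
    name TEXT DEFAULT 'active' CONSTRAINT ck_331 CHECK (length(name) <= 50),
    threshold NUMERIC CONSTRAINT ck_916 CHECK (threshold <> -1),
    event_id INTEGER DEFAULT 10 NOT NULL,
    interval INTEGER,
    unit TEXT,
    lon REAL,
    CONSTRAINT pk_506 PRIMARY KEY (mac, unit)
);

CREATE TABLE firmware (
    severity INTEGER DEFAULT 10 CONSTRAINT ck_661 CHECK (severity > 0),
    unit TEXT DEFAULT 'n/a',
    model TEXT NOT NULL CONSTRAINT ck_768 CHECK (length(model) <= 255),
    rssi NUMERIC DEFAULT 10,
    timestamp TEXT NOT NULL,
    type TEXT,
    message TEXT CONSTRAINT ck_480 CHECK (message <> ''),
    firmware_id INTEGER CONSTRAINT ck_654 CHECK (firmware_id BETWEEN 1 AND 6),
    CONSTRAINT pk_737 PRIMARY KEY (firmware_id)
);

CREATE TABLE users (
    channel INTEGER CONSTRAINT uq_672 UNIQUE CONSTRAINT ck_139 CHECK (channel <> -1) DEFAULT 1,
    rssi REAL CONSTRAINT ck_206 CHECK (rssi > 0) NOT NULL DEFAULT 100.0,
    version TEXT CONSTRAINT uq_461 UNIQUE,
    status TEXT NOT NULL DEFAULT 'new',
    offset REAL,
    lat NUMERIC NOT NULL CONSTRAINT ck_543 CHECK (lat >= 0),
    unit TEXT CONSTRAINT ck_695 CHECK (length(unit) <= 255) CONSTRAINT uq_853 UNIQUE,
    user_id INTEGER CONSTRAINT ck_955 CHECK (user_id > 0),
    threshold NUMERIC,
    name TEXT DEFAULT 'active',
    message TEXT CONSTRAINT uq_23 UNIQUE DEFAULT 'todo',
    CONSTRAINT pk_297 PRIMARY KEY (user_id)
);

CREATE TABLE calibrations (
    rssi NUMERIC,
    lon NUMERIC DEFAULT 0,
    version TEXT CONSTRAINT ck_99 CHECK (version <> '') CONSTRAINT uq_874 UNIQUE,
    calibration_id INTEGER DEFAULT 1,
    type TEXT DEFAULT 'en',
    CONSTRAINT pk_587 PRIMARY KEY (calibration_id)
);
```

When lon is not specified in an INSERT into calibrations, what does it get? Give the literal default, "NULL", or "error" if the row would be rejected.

0

lon has an explicit DEFAULT 0.
When the column is omitted from an INSERT, that default is used.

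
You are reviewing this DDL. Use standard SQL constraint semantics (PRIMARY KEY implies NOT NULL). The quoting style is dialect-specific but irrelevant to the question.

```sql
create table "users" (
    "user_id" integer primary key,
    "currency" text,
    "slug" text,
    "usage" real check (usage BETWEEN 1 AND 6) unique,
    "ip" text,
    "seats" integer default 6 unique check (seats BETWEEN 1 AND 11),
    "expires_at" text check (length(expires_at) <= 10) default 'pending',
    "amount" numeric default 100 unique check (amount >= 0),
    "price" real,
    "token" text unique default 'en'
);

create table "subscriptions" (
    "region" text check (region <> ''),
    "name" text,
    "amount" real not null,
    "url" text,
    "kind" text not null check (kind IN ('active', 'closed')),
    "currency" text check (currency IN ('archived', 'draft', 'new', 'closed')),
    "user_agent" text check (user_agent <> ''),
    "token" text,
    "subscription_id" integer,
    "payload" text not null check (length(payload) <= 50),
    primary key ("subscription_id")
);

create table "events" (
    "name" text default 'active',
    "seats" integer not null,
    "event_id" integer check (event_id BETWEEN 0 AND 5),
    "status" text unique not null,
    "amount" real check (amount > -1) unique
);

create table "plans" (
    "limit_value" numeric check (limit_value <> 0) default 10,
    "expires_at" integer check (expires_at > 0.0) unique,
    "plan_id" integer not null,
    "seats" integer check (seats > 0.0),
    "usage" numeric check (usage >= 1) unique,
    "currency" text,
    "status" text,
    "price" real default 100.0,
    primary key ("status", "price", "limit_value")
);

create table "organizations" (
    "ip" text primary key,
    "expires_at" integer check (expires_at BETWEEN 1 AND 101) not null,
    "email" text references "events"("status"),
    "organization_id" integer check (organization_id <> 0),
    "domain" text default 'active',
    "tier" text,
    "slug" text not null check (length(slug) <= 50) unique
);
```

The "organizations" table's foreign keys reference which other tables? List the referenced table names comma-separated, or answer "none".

events

- email REFERENCES events(status).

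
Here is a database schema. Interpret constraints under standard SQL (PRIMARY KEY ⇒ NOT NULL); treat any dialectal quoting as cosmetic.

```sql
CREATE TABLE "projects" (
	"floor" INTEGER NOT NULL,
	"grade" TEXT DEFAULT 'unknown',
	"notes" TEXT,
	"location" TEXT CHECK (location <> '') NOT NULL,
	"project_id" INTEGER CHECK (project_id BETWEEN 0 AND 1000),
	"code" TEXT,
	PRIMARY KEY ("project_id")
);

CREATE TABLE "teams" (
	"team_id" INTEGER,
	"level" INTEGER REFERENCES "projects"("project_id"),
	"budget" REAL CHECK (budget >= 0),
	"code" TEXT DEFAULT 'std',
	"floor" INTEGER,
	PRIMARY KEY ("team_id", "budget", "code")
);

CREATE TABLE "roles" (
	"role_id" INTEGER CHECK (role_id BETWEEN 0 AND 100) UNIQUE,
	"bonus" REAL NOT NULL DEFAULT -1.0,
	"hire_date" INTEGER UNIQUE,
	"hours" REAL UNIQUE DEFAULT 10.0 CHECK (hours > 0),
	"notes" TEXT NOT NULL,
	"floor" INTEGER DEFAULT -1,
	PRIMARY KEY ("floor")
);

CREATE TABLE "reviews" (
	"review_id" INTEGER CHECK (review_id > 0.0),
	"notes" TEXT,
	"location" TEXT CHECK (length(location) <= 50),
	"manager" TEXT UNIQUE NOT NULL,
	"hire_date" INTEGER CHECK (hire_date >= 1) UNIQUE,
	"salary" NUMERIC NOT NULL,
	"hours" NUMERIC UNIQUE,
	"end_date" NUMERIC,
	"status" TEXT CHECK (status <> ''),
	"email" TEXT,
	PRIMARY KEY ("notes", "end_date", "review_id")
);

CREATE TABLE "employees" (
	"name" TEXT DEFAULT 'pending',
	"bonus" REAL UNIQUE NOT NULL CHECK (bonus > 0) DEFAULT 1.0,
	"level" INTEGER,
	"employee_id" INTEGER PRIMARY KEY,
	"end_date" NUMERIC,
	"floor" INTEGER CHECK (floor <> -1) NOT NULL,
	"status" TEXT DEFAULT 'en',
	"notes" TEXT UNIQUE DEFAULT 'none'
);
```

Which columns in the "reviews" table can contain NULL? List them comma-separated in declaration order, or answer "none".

location, hire_date, hours, status, email

- review_id: part of the PRIMARY KEY, which implies NOT NULL → not nullable.
- notes: part of the PRIMARY KEY, which implies NOT NULL → not nullable.
- location: CHECK does not forbid NULL (a CHECK constraint passes when its expression is NULL) → nullable.
- manager: declared NOT NULL → not nullable.
- hire_date: CHECK does not forbid NULL (a CHECK constraint passes when its expression is NULL) → nullable.
- salary: declared NOT NULL → not nullable.
- hours: UNIQUE does not imply NOT NULL → nullable.
- end_date: part of the PRIMARY KEY, which implies NOT NULL → not nullable.
- status: CHECK does not forbid NULL (a CHECK constraint passes when its expression is NULL) → nullable.
- email: no NOT NULL constraint applies → nullable.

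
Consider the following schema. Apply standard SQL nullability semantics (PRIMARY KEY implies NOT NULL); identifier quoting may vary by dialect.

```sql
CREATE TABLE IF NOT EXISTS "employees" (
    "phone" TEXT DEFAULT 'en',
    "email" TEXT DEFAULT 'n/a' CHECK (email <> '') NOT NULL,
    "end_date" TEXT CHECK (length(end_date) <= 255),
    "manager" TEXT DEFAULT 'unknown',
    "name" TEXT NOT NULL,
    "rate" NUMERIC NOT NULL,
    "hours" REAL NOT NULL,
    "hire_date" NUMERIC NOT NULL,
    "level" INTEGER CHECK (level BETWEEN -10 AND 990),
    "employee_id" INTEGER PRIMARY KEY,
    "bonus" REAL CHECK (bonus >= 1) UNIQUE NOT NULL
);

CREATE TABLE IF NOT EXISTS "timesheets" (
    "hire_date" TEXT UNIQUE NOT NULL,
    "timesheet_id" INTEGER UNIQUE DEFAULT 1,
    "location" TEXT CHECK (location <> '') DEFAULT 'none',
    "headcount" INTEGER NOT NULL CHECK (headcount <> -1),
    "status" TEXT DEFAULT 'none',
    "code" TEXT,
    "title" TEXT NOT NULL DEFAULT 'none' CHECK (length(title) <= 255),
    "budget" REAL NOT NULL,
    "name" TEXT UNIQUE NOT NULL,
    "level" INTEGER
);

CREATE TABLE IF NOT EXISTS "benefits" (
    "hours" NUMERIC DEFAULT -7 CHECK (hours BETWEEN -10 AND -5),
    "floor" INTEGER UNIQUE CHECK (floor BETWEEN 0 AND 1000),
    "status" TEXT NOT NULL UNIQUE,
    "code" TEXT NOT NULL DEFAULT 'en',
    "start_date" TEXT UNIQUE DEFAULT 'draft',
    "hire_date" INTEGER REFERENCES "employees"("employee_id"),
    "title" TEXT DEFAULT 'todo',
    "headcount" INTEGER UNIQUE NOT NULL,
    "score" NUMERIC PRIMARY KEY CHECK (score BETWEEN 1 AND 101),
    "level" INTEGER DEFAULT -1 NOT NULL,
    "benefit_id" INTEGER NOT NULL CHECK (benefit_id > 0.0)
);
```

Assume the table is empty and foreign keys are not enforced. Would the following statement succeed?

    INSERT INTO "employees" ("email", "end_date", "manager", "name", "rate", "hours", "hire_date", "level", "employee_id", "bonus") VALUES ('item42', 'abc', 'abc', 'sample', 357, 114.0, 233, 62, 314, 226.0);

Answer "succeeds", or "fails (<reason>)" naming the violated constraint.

NOT NULL columns: bonus is supplied; email is supplied; employee_id is supplied; hire_date is supplied; hours is supplied; name is supplied; rate is supplied.
CHECK constraints: 'item42' satisfies (email <> ''); 'abc' satisfies (length(end_date) <= 255); 62 satisfies (level BETWEEN -10 AND 990); 226.0 satisfies (bonus >= 1).
No constraint is violated.

succeeds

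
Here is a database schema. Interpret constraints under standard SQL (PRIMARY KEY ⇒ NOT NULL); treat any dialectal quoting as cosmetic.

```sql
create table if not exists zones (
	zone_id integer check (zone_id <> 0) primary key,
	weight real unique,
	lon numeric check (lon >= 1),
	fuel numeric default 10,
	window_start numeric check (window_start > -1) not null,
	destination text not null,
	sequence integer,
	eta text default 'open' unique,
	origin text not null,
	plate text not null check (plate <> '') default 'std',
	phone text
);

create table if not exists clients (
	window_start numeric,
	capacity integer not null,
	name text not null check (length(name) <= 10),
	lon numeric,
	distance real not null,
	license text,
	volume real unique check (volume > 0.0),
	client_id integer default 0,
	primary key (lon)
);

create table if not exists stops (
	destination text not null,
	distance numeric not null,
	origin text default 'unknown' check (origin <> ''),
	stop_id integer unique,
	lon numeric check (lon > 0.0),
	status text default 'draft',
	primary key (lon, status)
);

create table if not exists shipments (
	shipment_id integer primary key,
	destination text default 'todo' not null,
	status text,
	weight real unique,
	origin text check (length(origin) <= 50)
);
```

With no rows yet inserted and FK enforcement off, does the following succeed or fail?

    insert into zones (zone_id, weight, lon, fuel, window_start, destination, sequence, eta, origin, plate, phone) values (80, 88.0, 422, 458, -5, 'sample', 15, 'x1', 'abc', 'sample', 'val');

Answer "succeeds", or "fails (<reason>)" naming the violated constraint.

fails (CHECK on window_start)

The value -5 for window_start violates CHECK (window_start > -1).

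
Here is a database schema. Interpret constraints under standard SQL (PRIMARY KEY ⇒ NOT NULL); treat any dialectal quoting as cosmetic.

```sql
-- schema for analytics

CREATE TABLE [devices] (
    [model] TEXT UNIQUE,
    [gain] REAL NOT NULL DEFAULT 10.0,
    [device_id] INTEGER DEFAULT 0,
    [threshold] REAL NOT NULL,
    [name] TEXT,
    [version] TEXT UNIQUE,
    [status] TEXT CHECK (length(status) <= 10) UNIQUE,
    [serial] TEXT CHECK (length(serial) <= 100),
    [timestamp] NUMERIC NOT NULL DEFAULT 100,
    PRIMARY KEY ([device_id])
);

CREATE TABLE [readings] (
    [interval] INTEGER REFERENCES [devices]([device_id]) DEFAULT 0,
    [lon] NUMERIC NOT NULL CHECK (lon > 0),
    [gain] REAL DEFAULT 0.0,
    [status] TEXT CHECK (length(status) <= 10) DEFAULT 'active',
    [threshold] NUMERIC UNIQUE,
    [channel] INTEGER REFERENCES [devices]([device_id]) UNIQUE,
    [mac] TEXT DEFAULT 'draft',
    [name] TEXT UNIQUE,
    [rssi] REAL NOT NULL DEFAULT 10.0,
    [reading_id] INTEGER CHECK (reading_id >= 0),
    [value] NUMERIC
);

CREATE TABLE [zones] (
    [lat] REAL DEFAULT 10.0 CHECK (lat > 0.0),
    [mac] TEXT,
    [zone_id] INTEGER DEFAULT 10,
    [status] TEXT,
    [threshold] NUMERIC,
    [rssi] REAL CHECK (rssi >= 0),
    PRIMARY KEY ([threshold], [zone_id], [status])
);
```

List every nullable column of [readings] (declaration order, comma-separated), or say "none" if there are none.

- interval: a foreign key column may be NULL unless separately constrained → nullable.
- lon: declared NOT NULL → not nullable.
- gain: DEFAULT only fills an omitted column; an explicit NULL is still allowed → nullable.
- status: CHECK does not forbid NULL (a CHECK constraint passes when its expression is NULL) → nullable.
- threshold: UNIQUE does not imply NOT NULL → nullable.
- channel: a foreign key column may be NULL unless separately constrained → nullable.
- mac: DEFAULT only fills an omitted column; an explicit NULL is still allowed → nullable.
- name: UNIQUE does not imply NOT NULL → nullable.
- rssi: declared NOT NULL → not nullable.
- reading_id: CHECK does not forbid NULL (a CHECK constraint passes when its expression is NULL) → nullable.
- value: no NOT NULL constraint applies → nullable.

interval, gain, status, threshold, channel, mac, name, reading_id, value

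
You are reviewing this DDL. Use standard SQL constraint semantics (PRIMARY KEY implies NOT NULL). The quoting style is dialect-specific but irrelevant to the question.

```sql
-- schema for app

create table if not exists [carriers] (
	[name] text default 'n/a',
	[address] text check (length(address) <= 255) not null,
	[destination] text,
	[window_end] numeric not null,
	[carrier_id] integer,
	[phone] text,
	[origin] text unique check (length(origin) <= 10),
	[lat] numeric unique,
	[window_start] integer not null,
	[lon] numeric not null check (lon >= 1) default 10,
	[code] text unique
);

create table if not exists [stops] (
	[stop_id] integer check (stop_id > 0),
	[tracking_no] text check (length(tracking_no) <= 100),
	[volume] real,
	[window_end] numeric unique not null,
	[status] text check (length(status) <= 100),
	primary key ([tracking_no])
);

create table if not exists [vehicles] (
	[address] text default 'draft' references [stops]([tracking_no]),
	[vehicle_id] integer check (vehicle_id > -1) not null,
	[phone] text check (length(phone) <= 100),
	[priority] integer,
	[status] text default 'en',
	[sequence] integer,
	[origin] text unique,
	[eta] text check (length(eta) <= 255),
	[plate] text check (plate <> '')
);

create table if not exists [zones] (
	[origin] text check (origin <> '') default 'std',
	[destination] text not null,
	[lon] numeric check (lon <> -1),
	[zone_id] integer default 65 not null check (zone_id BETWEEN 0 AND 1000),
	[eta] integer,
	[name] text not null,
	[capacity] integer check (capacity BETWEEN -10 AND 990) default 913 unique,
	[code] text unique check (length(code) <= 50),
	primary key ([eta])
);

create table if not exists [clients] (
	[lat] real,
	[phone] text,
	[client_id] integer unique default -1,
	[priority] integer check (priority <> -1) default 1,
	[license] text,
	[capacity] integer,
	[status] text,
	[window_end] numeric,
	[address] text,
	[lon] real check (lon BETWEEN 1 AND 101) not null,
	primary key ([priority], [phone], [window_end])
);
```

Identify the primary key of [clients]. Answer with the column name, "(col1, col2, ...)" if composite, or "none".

(priority, phone, window_end)

A table-level PRIMARY KEY clause names 3 columns: priority, phone, window_end.
This is a composite key — the combination is unique, not each column individually.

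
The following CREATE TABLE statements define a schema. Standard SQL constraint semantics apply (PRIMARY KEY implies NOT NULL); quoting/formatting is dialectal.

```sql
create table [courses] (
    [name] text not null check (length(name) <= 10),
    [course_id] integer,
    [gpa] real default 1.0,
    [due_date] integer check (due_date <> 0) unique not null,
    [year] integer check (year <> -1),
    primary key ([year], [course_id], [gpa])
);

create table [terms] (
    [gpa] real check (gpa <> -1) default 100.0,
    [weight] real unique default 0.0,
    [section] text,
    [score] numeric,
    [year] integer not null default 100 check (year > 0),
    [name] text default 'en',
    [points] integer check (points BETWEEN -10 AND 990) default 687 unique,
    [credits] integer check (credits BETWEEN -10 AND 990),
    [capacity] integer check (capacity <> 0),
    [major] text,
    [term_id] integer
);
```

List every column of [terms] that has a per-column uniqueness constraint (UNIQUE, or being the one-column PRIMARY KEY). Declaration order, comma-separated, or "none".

- gpa: no UNIQUE or single-column PK constraint.
- weight: declared UNIQUE → unique.
- section: no UNIQUE or single-column PK constraint.
- score: no UNIQUE or single-column PK constraint.
- year: no UNIQUE or single-column PK constraint.
- name: no UNIQUE or single-column PK constraint.
- points: declared UNIQUE → unique.
- credits: no UNIQUE or single-column PK constraint.
- capacity: no UNIQUE or single-column PK constraint.
- major: no UNIQUE or single-column PK constraint.
- term_id: no UNIQUE or single-column PK constraint.

weight, points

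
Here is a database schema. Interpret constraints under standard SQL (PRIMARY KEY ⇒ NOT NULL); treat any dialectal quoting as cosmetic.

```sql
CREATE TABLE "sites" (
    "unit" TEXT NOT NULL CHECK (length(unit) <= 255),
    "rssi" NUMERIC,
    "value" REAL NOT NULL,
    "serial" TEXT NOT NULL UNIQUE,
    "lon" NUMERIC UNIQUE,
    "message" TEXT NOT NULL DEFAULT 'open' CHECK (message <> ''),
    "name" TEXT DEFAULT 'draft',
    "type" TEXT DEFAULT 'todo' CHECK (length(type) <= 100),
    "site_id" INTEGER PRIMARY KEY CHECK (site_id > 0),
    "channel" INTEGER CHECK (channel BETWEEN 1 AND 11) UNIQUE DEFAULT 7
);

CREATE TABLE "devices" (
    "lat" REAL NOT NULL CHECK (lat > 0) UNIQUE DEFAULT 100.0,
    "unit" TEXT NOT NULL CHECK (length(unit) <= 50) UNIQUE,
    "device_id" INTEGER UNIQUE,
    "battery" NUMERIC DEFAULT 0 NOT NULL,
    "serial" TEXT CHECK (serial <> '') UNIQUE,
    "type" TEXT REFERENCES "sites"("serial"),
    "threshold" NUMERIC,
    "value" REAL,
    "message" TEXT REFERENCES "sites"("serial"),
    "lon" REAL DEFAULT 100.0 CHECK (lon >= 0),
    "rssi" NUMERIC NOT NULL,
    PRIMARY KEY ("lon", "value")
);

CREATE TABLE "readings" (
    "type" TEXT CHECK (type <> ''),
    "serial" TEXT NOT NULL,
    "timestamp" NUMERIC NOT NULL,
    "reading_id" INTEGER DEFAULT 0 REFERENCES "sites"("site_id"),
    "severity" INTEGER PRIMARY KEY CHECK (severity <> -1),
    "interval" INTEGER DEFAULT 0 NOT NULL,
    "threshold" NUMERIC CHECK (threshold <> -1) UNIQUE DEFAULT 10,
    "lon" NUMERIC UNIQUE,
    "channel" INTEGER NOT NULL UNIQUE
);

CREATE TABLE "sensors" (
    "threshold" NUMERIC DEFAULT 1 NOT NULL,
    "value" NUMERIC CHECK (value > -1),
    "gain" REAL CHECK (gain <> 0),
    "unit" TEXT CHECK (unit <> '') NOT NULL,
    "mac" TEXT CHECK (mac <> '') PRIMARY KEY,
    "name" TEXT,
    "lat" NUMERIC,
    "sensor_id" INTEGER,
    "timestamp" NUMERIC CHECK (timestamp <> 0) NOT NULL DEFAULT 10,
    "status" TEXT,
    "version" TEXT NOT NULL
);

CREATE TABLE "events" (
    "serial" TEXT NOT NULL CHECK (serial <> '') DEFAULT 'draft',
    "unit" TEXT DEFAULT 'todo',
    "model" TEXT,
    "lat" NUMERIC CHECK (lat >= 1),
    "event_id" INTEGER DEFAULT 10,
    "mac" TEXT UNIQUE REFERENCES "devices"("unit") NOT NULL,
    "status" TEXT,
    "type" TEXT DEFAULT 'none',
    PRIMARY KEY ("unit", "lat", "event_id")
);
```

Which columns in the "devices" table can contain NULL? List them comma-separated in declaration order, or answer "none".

device_id, serial, type, threshold, message

- lat: declared NOT NULL → not nullable.
- unit: declared NOT NULL → not nullable.
- device_id: UNIQUE does not imply NOT NULL → nullable.
- battery: declared NOT NULL → not nullable.
- serial: CHECK does not forbid NULL (a CHECK constraint passes when its expression is NULL) → nullable.
- type: a foreign key column may be NULL unless separately constrained → nullable.
- threshold: no NOT NULL constraint applies → nullable.
- value: part of the PRIMARY KEY, which implies NOT NULL → not nullable.
- message: a foreign key column may be NULL unless separately constrained → nullable.
- lon: part of the PRIMARY KEY, which implies NOT NULL → not nullable.
- rssi: declared NOT NULL → not nullable.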